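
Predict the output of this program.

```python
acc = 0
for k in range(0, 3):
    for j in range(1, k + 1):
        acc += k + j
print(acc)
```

9

k=1,j=1: acc = 0+2 = 2
k=2,j=1: acc = 2+3 = 5
k=2,j=2: acc = 5+4 = 9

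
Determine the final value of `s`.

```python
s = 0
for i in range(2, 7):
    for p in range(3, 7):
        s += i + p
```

170

i=2,p=3: s = 0+5 = 5
i=2,p=4: s = 5+6 = 11
i=2,p=5: s = 11+7 = 18
i=2,p=6: s = 18+8 = 26
i=3,p=3: s = 26+6 = 32
i=3,p=4: s = 32+7 = 39
i=3,p=5: s = 39+8 = 47
i=3,p=6: s = 47+9 = 56
i=4,p=3: s = 56+7 = 63
i=4,p=4: s = 63+8 = 71
i=4,p=5: s = 71+9 = 80
i=4,p=6: s = 80+10 = 90
i=5,p=3: s = 90+8 = 98
i=5,p=4: s = 98+9 = 107
i=5,p=5: s = 107+10 = 117
i=5,p=6: s = 117+11 = 128
i=6,p=3: s = 128+9 = 137
i=6,p=4: s = 137+10 = 147
i=6,p=5: s = 147+11 = 158
i=6,p=6: s = 158+12 = 170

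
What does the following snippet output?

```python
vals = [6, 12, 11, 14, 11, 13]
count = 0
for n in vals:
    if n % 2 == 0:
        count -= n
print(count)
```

-32

n=6: even, count = 0-6 = -6
n=12: even, count = (-6)-12 = -18
n=11: not even
n=14: even, count = (-18)-14 = -32
n=11: not even
n=13: not even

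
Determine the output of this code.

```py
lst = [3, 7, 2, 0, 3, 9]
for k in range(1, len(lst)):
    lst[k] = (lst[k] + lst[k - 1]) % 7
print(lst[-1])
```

k=1: lst[1] = (7+3)%7 = 3 → [3, 3, 2, 0, 3, 9]
k=2: lst[2] = (2+3)%7 = 5 → [3, 3, 5, 0, 3, 9]
k=3: lst[3] = (0+5)%7 = 5 → [3, 3, 5, 5, 3, 9]
k=4: lst[4] = (3+5)%7 = 1 → [3, 3, 5, 5, 1, 9]
k=5: lst[5] = (9+1)%7 = 3 → [3, 3, 5, 5, 1, 3]

3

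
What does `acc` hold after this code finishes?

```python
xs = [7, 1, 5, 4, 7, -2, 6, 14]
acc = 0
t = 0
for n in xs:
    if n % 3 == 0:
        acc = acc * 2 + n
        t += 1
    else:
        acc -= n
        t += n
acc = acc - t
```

-89

n=7: not %3==0, acc = 0-7 = -7; t=7
n=1: not %3==0, acc = (-7)-1 = -8; t=8
n=5: not %3==0, acc = (-8)-5 = -13; t=13
n=4: not %3==0, acc = (-13)-4 = -17; t=17
n=7: not %3==0, acc = (-17)-7 = -24; t=24
n=-2: not %3==0, acc = (-24)-(-2) = -22; t=22
n=6: %3==0, acc = (-22)*2+6 = -38; t=23
n=14: not %3==0, acc = (-38)-14 = -52; t=37
acc-t = (-52)-37 = -89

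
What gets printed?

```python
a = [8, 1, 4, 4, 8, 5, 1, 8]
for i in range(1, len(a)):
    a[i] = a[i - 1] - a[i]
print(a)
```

i=1: a[1] = 8-1 = 7 → [8, 7, 4, 4, 8, 5, 1, 8]
i=2: a[2] = 7-4 = 3 → [8, 7, 3, 4, 8, 5, 1, 8]
i=3: a[3] = 3-4 = -1 → [8, 7, 3, -1, 8, 5, 1, 8]
i=4: a[4] = (-1)-8 = -9 → [8, 7, 3, -1, -9, 5, 1, 8]
i=5: a[5] = (-9)-5 = -14 → [8, 7, 3, -1, -9, -14, 1, 8]
i=6: a[6] = (-14)-1 = -15 → [8, 7, 3, -1, -9, -14, -15, 8]
i=7: a[7] = (-15)-8 = -23 → [8, 7, 3, -1, -9, -14, -15, -23]

[8, 7, 3, -1, -9, -14, -15, -23]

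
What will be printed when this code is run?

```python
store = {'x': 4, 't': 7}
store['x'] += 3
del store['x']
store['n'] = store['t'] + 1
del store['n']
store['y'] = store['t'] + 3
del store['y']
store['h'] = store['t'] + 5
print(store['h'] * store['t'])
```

store['x'] = 4+3 = 7 → {'x': 7, 't': 7}
del 'x' → {'t': 7}
store['n'] = store['t']+1 = 8 → {'t': 7, 'n': 8}
del 'n' → {'t': 7}
store['y'] = store['t']+3 = 10 → {'t': 7, 'y': 10}
del 'y' → {'t': 7}
store['h'] = store['t']+5 = 12 → {'t': 7, 'h': 12}
store['h']*store['t'] = 12*7 = 84

84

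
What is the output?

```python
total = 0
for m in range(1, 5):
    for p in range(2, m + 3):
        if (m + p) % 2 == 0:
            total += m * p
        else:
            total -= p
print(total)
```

m=1,p=2: odd sum, total = 0-2 = -2
m=1,p=3: even sum, total = (-2)+3 = 1
m=2,p=2: even sum, total = 1+4 = 5
m=2,p=3: odd sum, total = 5-3 = 2
m=2,p=4: even sum, total = 2+8 = 10
m=3,p=2: odd sum, total = 10-2 = 8
m=3,p=3: even sum, total = 8+9 = 17
m=3,p=4: odd sum, total = 17-4 = 13
m=3,p=5: even sum, total = 13+15 = 28
m=4,p=2: even sum, total = 28+8 = 36
m=4,p=3: odd sum, total = 36-3 = 33
m=4,p=4: even sum, total = 33+16 = 49
m=4,p=5: odd sum, total = 49-5 = 44
m=4,p=6: even sum, total = 44+24 = 68

68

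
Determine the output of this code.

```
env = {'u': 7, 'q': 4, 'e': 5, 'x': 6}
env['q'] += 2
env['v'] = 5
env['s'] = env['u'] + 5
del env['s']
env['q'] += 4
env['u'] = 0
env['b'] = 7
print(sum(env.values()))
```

env['q'] = 4+2 = 6 → {'u': 7, 'q': 6, 'e': 5, 'x': 6}
env['v'] = 5 → {'u': 7, 'q': 6, 'e': 5, 'x': 6, 'v': 5}
env['s'] = env['u']+5 = 12 → {'u': 7, 'q': 6, 'e': 5, 'x': 6, 'v': 5, 's': 12}
del 's' → {'u': 7, 'q': 6, 'e': 5, 'x': 6, 'v': 5}
env['q'] = 6+4 = 10 → {'u': 7, 'q': 10, 'e': 5, 'x': 6, 'v': 5}
env['u'] = 0 → {'u': 0, 'q': 10, 'e': 5, 'x': 6, 'v': 5}
env['b'] = 7 → {'u': 0, 'q': 10, 'e': 5, 'x': 6, 'v': 5, 'b': 7}
sum of values = 33

33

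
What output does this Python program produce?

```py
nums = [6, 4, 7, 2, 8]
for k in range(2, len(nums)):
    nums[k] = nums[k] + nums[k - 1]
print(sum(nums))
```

55

k=2: nums[2] = 7+4 = 11 → [6, 4, 11, 2, 8]
k=3: nums[3] = 2+11 = 13 → [6, 4, 11, 13, 8]
k=4: nums[4] = 8+13 = 21 → [6, 4, 11, 13, 21]
sum = 55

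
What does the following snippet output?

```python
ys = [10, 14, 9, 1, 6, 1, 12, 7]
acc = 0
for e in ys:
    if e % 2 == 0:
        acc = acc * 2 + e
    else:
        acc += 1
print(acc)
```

171

e=10: even, acc = 0*2+10 = 10
e=14: even, acc = 10*2+14 = 34
e=9: not even, acc = 34+1 = 35
e=1: not even, acc = 35+1 = 36
e=6: even, acc = 36*2+6 = 78
e=1: not even, acc = 78+1 = 79
e=12: even, acc = 79*2+12 = 170
e=7: not even, acc = 170+1 = 171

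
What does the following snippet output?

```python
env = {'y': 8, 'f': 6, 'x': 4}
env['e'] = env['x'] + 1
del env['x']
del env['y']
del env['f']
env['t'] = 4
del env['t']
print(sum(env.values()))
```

5

env['e'] = env['x']+1 = 5 → {'y': 8, 'f': 6, 'x': 4, 'e': 5}
del 'x' → {'y': 8, 'f': 6, 'e': 5}
del 'y' → {'f': 6, 'e': 5}
del 'f' → {'e': 5}
env['t'] = 4 → {'e': 5, 't': 4}
del 't' → {'e': 5}
sum of values = 5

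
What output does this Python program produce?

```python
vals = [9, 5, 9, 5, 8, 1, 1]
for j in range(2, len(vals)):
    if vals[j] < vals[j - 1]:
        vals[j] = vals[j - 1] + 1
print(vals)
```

[9, 5, 9, 10, 11, 12, 13]

j=2: 9>=5, unchanged → [9, 5, 9, 5, 8, 1, 1]
j=3: 5<9, vals[3] = 9+1 = 10 → [9, 5, 9, 10, 8, 1, 1]
j=4: 8<10, vals[4] = 10+1 = 11 → [9, 5, 9, 10, 11, 1, 1]
j=5: 1<11, vals[5] = 11+1 = 12 → [9, 5, 9, 10, 11, 12, 1]
j=6: 1<12, vals[6] = 12+1 = 13 → [9, 5, 9, 10, 11, 12, 13]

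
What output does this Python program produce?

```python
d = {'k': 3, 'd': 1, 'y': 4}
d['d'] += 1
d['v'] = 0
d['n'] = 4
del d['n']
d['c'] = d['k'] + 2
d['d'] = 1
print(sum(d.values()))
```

13

d['d'] = 1+1 = 2 → {'k': 3, 'd': 2, 'y': 4}
d['v'] = 0 → {'k': 3, 'd': 2, 'y': 4, 'v': 0}
d['n'] = 4 → {'k': 3, 'd': 2, 'y': 4, 'v': 0, 'n': 4}
del 'n' → {'k': 3, 'd': 2, 'y': 4, 'v': 0}
d['c'] = d['k']+2 = 5 → {'k': 3, 'd': 2, 'y': 4, 'v': 0, 'c': 5}
d['d'] = 1 → {'k': 3, 'd': 1, 'y': 4, 'v': 0, 'c': 5}
sum of values = 13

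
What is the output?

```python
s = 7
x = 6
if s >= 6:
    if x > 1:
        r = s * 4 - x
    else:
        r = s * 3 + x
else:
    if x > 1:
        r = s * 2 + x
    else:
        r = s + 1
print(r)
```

22

s=7, x=6
s >= 6 is True; x > 1 is True
→ r = s * 4 - x = 22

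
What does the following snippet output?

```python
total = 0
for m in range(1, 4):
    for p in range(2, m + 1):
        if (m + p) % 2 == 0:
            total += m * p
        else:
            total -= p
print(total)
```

m=2,p=2: even sum, total = 0+4 = 4
m=3,p=2: odd sum, total = 4-2 = 2
m=3,p=3: even sum, total = 2+9 = 11

11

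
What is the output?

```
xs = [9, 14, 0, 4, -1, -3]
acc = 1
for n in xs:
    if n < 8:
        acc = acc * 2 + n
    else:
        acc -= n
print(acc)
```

n=9: not <8, acc = 1-9 = -8
n=14: not <8, acc = (-8)-14 = -22
n=0: <8, acc = (-22)*2+0 = -44
n=4: <8, acc = (-44)*2+4 = -84
n=-1: <8, acc = (-84)*2+(-1) = -169
n=-3: <8, acc = (-169)*2+(-3) = -341

-341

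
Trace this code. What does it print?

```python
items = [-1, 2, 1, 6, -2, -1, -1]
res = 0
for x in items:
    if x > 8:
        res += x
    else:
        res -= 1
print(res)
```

-7

x=-1: not >8, res = 0-1 = -1
x=2: not >8, res = (-1)-1 = -2
x=1: not >8, res = (-2)-1 = -3
x=6: not >8, res = (-3)-1 = -4
x=-2: not >8, res = (-4)-1 = -5
x=-1: not >8, res = (-5)-1 = -6
x=-1: not >8, res = (-6)-1 = -7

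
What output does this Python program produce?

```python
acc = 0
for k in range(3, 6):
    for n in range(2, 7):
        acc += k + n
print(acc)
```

120

k=3,n=2: acc = 0+5 = 5
k=3,n=3: acc = 5+6 = 11
k=3,n=4: acc = 11+7 = 18
k=3,n=5: acc = 18+8 = 26
k=3,n=6: acc = 26+9 = 35
k=4,n=2: acc = 35+6 = 41
k=4,n=3: acc = 41+7 = 48
k=4,n=4: acc = 48+8 = 56
k=4,n=5: acc = 56+9 = 65
k=4,n=6: acc = 65+10 = 75
k=5,n=2: acc = 75+7 = 82
k=5,n=3: acc = 82+8 = 90
k=5,n=4: acc = 90+9 = 99
k=5,n=5: acc = 99+10 = 109
k=5,n=6: acc = 109+11 = 120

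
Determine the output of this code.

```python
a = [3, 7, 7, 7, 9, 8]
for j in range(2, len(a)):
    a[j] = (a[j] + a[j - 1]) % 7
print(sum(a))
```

j=2: a[2] = (7+7)%7 = 0 → [3, 7, 0, 7, 9, 8]
j=3: a[3] = (7+0)%7 = 0 → [3, 7, 0, 0, 9, 8]
j=4: a[4] = (9+0)%7 = 2 → [3, 7, 0, 0, 2, 8]
j=5: a[5] = (8+2)%7 = 3 → [3, 7, 0, 0, 2, 3]
sum = 15

15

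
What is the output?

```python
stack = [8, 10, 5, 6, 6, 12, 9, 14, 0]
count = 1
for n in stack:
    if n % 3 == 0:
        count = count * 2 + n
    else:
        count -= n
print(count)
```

n=8: not %3==0, count = 1-8 = -7
n=10: not %3==0, count = (-7)-10 = -17
n=5: not %3==0, count = (-17)-5 = -22
n=6: %3==0, count = (-22)*2+6 = -38
n=6: %3==0, count = (-38)*2+6 = -70
n=12: %3==0, count = (-70)*2+12 = -128
n=9: %3==0, count = (-128)*2+9 = -247
n=14: not %3==0, count = (-247)-14 = -261
n=0: %3==0, count = (-261)*2+0 = -522

-522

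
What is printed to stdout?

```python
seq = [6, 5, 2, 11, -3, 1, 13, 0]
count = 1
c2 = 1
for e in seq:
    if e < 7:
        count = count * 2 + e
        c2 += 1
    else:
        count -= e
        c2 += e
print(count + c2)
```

e=6: <7, count = 1*2+6 = 8; c2=2
e=5: <7, count = 8*2+5 = 21; c2=3
e=2: <7, count = 21*2+2 = 44; c2=4
e=11: not <7, count = 44-11 = 33; c2=15
e=-3: <7, count = 33*2+(-3) = 63; c2=16
e=1: <7, count = 63*2+1 = 127; c2=17
e=13: not <7, count = 127-13 = 114; c2=30
e=0: <7, count = 114*2+0 = 228; c2=31
count+c2 = 228+31 = 259

259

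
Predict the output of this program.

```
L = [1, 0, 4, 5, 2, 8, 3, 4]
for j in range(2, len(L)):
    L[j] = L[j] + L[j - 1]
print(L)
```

[1, 0, 4, 9, 11, 19, 22, 26]

j=2: L[2] = 4+0 = 4 → [1, 0, 4, 5, 2, 8, 3, 4]
j=3: L[3] = 5+4 = 9 → [1, 0, 4, 9, 2, 8, 3, 4]
j=4: L[4] = 2+9 = 11 → [1, 0, 4, 9, 11, 8, 3, 4]
j=5: L[5] = 8+11 = 19 → [1, 0, 4, 9, 11, 19, 3, 4]
j=6: L[6] = 3+19 = 22 → [1, 0, 4, 9, 11, 19, 22, 4]
j=7: L[7] = 4+22 = 26 → [1, 0, 4, 9, 11, 19, 22, 26]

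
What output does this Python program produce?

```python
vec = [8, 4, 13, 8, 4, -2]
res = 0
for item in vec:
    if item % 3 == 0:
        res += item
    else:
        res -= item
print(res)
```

-35

item=8: not %3==0, res = 0-8 = -8
item=4: not %3==0, res = (-8)-4 = -12
item=13: not %3==0, res = (-12)-13 = -25
item=8: not %3==0, res = (-25)-8 = -33
item=4: not %3==0, res = (-33)-4 = -37
item=-2: not %3==0, res = (-37)-(-2) = -35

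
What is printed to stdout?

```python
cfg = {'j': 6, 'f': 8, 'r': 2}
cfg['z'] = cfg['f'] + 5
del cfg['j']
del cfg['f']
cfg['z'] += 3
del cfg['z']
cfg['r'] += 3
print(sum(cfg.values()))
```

cfg['z'] = cfg['f']+5 = 13 → {'j': 6, 'f': 8, 'r': 2, 'z': 13}
del 'j' → {'f': 8, 'r': 2, 'z': 13}
del 'f' → {'r': 2, 'z': 13}
cfg['z'] = 13+3 = 16 → {'r': 2, 'z': 16}
del 'z' → {'r': 2}
cfg['r'] = 2+3 = 5 → {'r': 5}
sum of values = 5

5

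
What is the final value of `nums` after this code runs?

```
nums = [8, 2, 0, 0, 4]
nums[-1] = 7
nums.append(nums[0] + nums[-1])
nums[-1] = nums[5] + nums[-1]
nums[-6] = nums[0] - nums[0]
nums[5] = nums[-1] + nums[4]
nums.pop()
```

nums[-1] = 7 → [8, 2, 0, 0, 7]
append nums[0]+nums[-1] = 8+7 = 15 → [8, 2, 0, 0, 7, 15]
nums[-1] = nums[5]+nums[-1] = 15+15 = 30 → [8, 2, 0, 0, 7, 30]
nums[-6] = nums[0]-nums[0] = 8-8 = 0 → [0, 2, 0, 0, 7, 30]
nums[5] = nums[-1]+nums[4] = 30+7 = 37 → [0, 2, 0, 0, 7, 37]
pop() removes 37 → [0, 2, 0, 0, 7]

[0, 2, 0, 0, 7]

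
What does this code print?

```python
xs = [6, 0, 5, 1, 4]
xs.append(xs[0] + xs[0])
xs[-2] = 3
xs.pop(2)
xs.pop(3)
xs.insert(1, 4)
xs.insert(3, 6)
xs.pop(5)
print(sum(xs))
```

17

append xs[0]+xs[0] = 6+6 = 12 → [6, 0, 5, 1, 4, 12]
xs[-2] = 3 → [6, 0, 5, 1, 3, 12]
pop(2) removes 5 → [6, 0, 1, 3, 12]
pop(3) removes 3 → [6, 0, 1, 12]
insert 4 at 1 → [6, 4, 0, 1, 12]
insert 6 at 3 → [6, 4, 0, 6, 1, 12]
pop(5) removes 12 → [6, 4, 0, 6, 1]
sum = 17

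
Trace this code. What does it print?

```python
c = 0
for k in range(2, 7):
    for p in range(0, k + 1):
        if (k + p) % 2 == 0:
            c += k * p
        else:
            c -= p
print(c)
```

k=2,p=0: even sum, c = 0+0 = 0
k=2,p=1: odd sum, c = 0-1 = -1
k=2,p=2: even sum, c = (-1)+4 = 3
k=3,p=0: odd sum, c = 3-0 = 3
k=3,p=1: even sum, c = 3+3 = 6
k=3,p=2: odd sum, c = 6-2 = 4
k=3,p=3: even sum, c = 4+9 = 13
k=4,p=0: even sum, c = 13+0 = 13
k=4,p=1: odd sum, c = 13-1 = 12
k=4,p=2: even sum, c = 12+8 = 20
k=4,p=3: odd sum, c = 20-3 = 17
k=4,p=4: even sum, c = 17+16 = 33
k=5,p=0: odd sum, c = 33-0 = 33
k=5,p=1: even sum, c = 33+5 = 38
k=5,p=2: odd sum, c = 38-2 = 36
k=5,p=3: even sum, c = 36+15 = 51
k=5,p=4: odd sum, c = 51-4 = 47
k=5,p=5: even sum, c = 47+25 = 72
k=6,p=0: even sum, c = 72+0 = 72
k=6,p=1: odd sum, c = 72-1 = 71
k=6,p=2: even sum, c = 71+12 = 83
k=6,p=3: odd sum, c = 83-3 = 80
k=6,p=4: even sum, c = 80+24 = 104
k=6,p=5: odd sum, c = 104-5 = 99
k=6,p=6: even sum, c = 99+36 = 135

135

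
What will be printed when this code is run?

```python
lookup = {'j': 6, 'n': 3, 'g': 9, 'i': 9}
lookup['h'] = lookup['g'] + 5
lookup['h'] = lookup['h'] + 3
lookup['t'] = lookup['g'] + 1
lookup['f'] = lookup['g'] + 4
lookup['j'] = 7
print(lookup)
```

{'j': 7, 'n': 3, 'g': 9, 'i': 9, 'h': 17, 't': 10, 'f': 13}

lookup['h'] = lookup['g']+5 = 14 → {'j': 6, 'n': 3, 'g': 9, 'i': 9, 'h': 14}
lookup['h'] = lookup['h']+3 = 17 → {'j': 6, 'n': 3, 'g': 9, 'i': 9, 'h': 17}
lookup['t'] = lookup['g']+1 = 10 → {'j': 6, 'n': 3, 'g': 9, 'i': 9, 'h': 17, 't': 10}
lookup['f'] = lookup['g']+4 = 13 → {'j': 6, 'n': 3, 'g': 9, 'i': 9, 'h': 17, 't': 10, 'f': 13}
lookup['j'] = 7 → {'j': 7, 'n': 3, 'g': 9, 'i': 9, 'h': 17, 't': 10, 'f': 13}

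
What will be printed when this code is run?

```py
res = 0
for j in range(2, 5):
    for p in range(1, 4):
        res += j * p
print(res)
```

j=2,p=1: res = 0+2 = 2
j=2,p=2: res = 2+4 = 6
j=2,p=3: res = 6+6 = 12
j=3,p=1: res = 12+3 = 15
j=3,p=2: res = 15+6 = 21
j=3,p=3: res = 21+9 = 30
j=4,p=1: res = 30+4 = 34
j=4,p=2: res = 34+8 = 42
j=4,p=3: res = 42+12 = 54

54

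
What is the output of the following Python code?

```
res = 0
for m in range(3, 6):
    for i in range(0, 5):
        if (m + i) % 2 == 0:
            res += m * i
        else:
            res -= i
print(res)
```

m=3,i=0: odd sum, res = 0-0 = 0
m=3,i=1: even sum, res = 0+3 = 3
m=3,i=2: odd sum, res = 3-2 = 1
m=3,i=3: even sum, res = 1+9 = 10
m=3,i=4: odd sum, res = 10-4 = 6
m=4,i=0: even sum, res = 6+0 = 6
m=4,i=1: odd sum, res = 6-1 = 5
m=4,i=2: even sum, res = 5+8 = 13
m=4,i=3: odd sum, res = 13-3 = 10
m=4,i=4: even sum, res = 10+16 = 26
m=5,i=0: odd sum, res = 26-0 = 26
m=5,i=1: even sum, res = 26+5 = 31
m=5,i=2: odd sum, res = 31-2 = 29
m=5,i=3: even sum, res = 29+15 = 44
m=5,i=4: odd sum, res = 44-4 = 40

40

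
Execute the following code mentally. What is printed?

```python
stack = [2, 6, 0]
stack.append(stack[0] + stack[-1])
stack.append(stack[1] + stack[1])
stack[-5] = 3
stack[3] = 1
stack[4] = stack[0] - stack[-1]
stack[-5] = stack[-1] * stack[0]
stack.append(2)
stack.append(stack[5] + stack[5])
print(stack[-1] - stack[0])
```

31

append stack[0]+stack[-1] = 2+0 = 2 → [2, 6, 0, 2]
append stack[1]+stack[1] = 6+6 = 12 → [2, 6, 0, 2, 12]
stack[-5] = 3 → [3, 6, 0, 2, 12]
stack[3] = 1 → [3, 6, 0, 1, 12]
stack[4] = stack[0]-stack[-1] = 3-12 = -9 → [3, 6, 0, 1, -9]
stack[-5] = stack[-1]*stack[0] = (-9)*3 = -27 → [-27, 6, 0, 1, -9]
append 2 → [-27, 6, 0, 1, -9, 2]
append stack[5]+stack[5] = 2+2 = 4 → [-27, 6, 0, 1, -9, 2, 4]
stack[-1]-stack[0] = 4-(-27) = 31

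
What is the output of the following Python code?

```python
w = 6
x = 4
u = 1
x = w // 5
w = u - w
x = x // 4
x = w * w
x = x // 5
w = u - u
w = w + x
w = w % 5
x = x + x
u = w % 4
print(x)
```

x = 6//5 = 1
w = 1-6 = -5
x = 1//4 = 0
x = (-5)*(-5) = 25
x = 25//5 = 5
w = 1-1 = 0
w = 0+5 = 5
w = 5%5 = 0
x = 5+5 = 10
u = 0%4 = 0

10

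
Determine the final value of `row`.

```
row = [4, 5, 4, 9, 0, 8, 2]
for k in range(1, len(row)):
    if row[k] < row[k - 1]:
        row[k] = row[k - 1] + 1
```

k=1: 5>=4, unchanged → [4, 5, 4, 9, 0, 8, 2]
k=2: 4<5, row[2] = 5+1 = 6 → [4, 5, 6, 9, 0, 8, 2]
k=3: 9>=6, unchanged → [4, 5, 6, 9, 0, 8, 2]
k=4: 0<9, row[4] = 9+1 = 10 → [4, 5, 6, 9, 10, 8, 2]
k=5: 8<10, row[5] = 10+1 = 11 → [4, 5, 6, 9, 10, 11, 2]
k=6: 2<11, row[6] = 11+1 = 12 → [4, 5, 6, 9, 10, 11, 12]

[4, 5, 6, 9, 10, 11, 12]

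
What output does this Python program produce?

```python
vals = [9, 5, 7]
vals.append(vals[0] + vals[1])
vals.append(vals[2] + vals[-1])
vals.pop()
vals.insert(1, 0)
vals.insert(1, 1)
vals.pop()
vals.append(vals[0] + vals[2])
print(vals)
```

[9, 1, 0, 5, 7, 9]

append vals[0]+vals[1] = 9+5 = 14 → [9, 5, 7, 14]
append vals[2]+vals[-1] = 7+14 = 21 → [9, 5, 7, 14, 21]
pop() removes 21 → [9, 5, 7, 14]
insert 0 at 1 → [9, 0, 5, 7, 14]
insert 1 at 1 → [9, 1, 0, 5, 7, 14]
pop() removes 14 → [9, 1, 0, 5, 7]
append vals[0]+vals[2] = 9+0 = 9 → [9, 1, 0, 5, 7, 9]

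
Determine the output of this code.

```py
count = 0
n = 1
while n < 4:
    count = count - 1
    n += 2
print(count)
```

n=1: count = 0-1 = -1
n=3: count = (-1)-1 = -2

-2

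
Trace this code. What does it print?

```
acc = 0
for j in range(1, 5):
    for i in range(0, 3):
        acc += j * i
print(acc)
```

30

j=1,i=0: acc = 0+0 = 0
j=1,i=1: acc = 0+1 = 1
j=1,i=2: acc = 1+2 = 3
j=2,i=0: acc = 3+0 = 3
j=2,i=1: acc = 3+2 = 5
j=2,i=2: acc = 5+4 = 9
j=3,i=0: acc = 9+0 = 9
j=3,i=1: acc = 9+3 = 12
j=3,i=2: acc = 12+6 = 18
j=4,i=0: acc = 18+0 = 18
j=4,i=1: acc = 18+4 = 22
j=4,i=2: acc = 22+8 = 30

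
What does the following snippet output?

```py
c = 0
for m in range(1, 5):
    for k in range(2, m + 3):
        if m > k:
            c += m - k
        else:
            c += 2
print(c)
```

26

m=1,k=2: not 1>2, c = 0+2 = 2
m=1,k=3: not 1>3, c = 2+2 = 4
m=2,k=2: not 2>2, c = 4+2 = 6
m=2,k=3: not 2>3, c = 6+2 = 8
m=2,k=4: not 2>4, c = 8+2 = 10
m=3,k=2: 3>2, c = 10+1 = 11
m=3,k=3: not 3>3, c = 11+2 = 13
m=3,k=4: not 3>4, c = 13+2 = 15
m=3,k=5: not 3>5, c = 15+2 = 17
m=4,k=2: 4>2, c = 17+2 = 19
m=4,k=3: 4>3, c = 19+1 = 20
m=4,k=4: not 4>4, c = 20+2 = 22
m=4,k=5: not 4>5, c = 22+2 = 24
m=4,k=6: not 4>6, c = 24+2 = 26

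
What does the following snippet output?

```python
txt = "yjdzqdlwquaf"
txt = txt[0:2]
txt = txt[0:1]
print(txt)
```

y

slice [0:2] → 'yj'
slice [0:1] → 'y'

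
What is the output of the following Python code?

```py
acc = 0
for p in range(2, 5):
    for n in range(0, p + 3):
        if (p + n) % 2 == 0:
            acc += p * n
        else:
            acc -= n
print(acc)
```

68

p=2,n=0: even sum, acc = 0+0 = 0
p=2,n=1: odd sum, acc = 0-1 = -1
p=2,n=2: even sum, acc = (-1)+4 = 3
p=2,n=3: odd sum, acc = 3-3 = 0
p=2,n=4: even sum, acc = 0+8 = 8
p=3,n=0: odd sum, acc = 8-0 = 8
p=3,n=1: even sum, acc = 8+3 = 11
p=3,n=2: odd sum, acc = 11-2 = 9
p=3,n=3: even sum, acc = 9+9 = 18
p=3,n=4: odd sum, acc = 18-4 = 14
p=3,n=5: even sum, acc = 14+15 = 29
p=4,n=0: even sum, acc = 29+0 = 29
p=4,n=1: odd sum, acc = 29-1 = 28
p=4,n=2: even sum, acc = 28+8 = 36
p=4,n=3: odd sum, acc = 36-3 = 33
p=4,n=4: even sum, acc = 33+16 = 49
p=4,n=5: odd sum, acc = 49-5 = 44
p=4,n=6: even sum, acc = 44+24 = 68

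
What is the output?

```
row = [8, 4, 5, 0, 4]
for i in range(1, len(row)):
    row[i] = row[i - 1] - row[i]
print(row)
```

i=1: row[1] = 8-4 = 4 → [8, 4, 5, 0, 4]
i=2: row[2] = 4-5 = -1 → [8, 4, -1, 0, 4]
i=3: row[3] = (-1)-0 = -1 → [8, 4, -1, -1, 4]
i=4: row[4] = (-1)-4 = -5 → [8, 4, -1, -1, -5]

[8, 4, -1, -1, -5]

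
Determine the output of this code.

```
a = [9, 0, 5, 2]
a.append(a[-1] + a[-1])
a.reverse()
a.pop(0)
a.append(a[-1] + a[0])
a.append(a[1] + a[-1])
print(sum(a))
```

43

append a[-1]+a[-1] = 2+2 = 4 → [9, 0, 5, 2, 4]
reverse → [4, 2, 5, 0, 9]
pop(0) removes 4 → [2, 5, 0, 9]
append a[-1]+a[0] = 9+2 = 11 → [2, 5, 0, 9, 11]
append a[1]+a[-1] = 5+11 = 16 → [2, 5, 0, 9, 11, 16]
sum = 43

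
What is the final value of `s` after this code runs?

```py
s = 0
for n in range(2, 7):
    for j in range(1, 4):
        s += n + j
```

90

n=2,j=1: s = 0+3 = 3
n=2,j=2: s = 3+4 = 7
n=2,j=3: s = 7+5 = 12
n=3,j=1: s = 12+4 = 16
n=3,j=2: s = 16+5 = 21
n=3,j=3: s = 21+6 = 27
n=4,j=1: s = 27+5 = 32
n=4,j=2: s = 32+6 = 38
n=4,j=3: s = 38+7 = 45
n=5,j=1: s = 45+6 = 51
n=5,j=2: s = 51+7 = 58
n=5,j=3: s = 58+8 = 66
n=6,j=1: s = 66+7 = 73
n=6,j=2: s = 73+8 = 81
n=6,j=3: s = 81+9 = 90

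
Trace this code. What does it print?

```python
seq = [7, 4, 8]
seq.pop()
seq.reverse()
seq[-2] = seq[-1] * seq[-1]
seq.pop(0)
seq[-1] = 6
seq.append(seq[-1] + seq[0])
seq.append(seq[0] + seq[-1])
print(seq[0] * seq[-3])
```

36

pop() removes 8 → [7, 4]
reverse → [4, 7]
seq[-2] = seq[-1]*seq[-1] = 7*7 = 49 → [49, 7]
pop(0) removes 49 → [7]
seq[-1] = 6 → [6]
append seq[-1]+seq[0] = 6+6 = 12 → [6, 12]
append seq[0]+seq[-1] = 6+12 = 18 → [6, 12, 18]
seq[0]*seq[-3] = 6*6 = 36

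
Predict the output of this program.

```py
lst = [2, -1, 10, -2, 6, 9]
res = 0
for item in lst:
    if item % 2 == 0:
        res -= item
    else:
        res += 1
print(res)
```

-14

item=2: even, res = 0-2 = -2
item=-1: not even, res = (-2)+1 = -1
item=10: even, res = (-1)-10 = -11
item=-2: even, res = (-11)-(-2) = -9
item=6: even, res = (-9)-6 = -15
item=9: not even, res = (-15)+1 = -14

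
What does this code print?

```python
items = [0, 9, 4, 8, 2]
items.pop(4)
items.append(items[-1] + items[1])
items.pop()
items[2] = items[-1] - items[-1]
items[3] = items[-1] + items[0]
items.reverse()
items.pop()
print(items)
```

pop(4) removes 2 → [0, 9, 4, 8]
append items[-1]+items[1] = 8+9 = 17 → [0, 9, 4, 8, 17]
pop() removes 17 → [0, 9, 4, 8]
items[2] = items[-1]-items[-1] = 8-8 = 0 → [0, 9, 0, 8]
items[3] = items[-1]+items[0] = 8+0 = 8 → [0, 9, 0, 8]
reverse → [8, 0, 9, 0]
pop() removes 0 → [8, 0, 9]

[8, 0, 9]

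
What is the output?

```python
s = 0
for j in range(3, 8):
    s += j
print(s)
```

j=3: s = 0+3 = 3
j=4: s = 3+4 = 7
j=5: s = 7+5 = 12
j=6: s = 12+6 = 18
j=7: s = 18+7 = 25

25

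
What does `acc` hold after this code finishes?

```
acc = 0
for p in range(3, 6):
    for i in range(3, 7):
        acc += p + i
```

102

p=3,i=3: acc = 0+6 = 6
p=3,i=4: acc = 6+7 = 13
p=3,i=5: acc = 13+8 = 21
p=3,i=6: acc = 21+9 = 30
p=4,i=3: acc = 30+7 = 37
p=4,i=4: acc = 37+8 = 45
p=4,i=5: acc = 45+9 = 54
p=4,i=6: acc = 54+10 = 64
p=5,i=3: acc = 64+8 = 72
p=5,i=4: acc = 72+9 = 81
p=5,i=5: acc = 81+10 = 91
p=5,i=6: acc = 91+11 = 102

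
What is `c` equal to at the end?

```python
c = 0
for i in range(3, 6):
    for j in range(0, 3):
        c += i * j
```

36

i=3,j=0: c = 0+0 = 0
i=3,j=1: c = 0+3 = 3
i=3,j=2: c = 3+6 = 9
i=4,j=0: c = 9+0 = 9
i=4,j=1: c = 9+4 = 13
i=4,j=2: c = 13+8 = 21
i=5,j=0: c = 21+0 = 21
i=5,j=1: c = 21+5 = 26
i=5,j=2: c = 26+10 = 36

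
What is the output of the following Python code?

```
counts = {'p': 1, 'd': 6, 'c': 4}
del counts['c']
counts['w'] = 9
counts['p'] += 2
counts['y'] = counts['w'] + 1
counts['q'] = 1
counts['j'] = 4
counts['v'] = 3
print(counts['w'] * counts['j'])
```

del 'c' → {'p': 1, 'd': 6}
counts['w'] = 9 → {'p': 1, 'd': 6, 'w': 9}
counts['p'] = 1+2 = 3 → {'p': 3, 'd': 6, 'w': 9}
counts['y'] = counts['w']+1 = 10 → {'p': 3, 'd': 6, 'w': 9, 'y': 10}
counts['q'] = 1 → {'p': 3, 'd': 6, 'w': 9, 'y': 10, 'q': 1}
counts['j'] = 4 → {'p': 3, 'd': 6, 'w': 9, 'y': 10, 'q': 1, 'j': 4}
counts['v'] = 3 → {'p': 3, 'd': 6, 'w': 9, 'y': 10, 'q': 1, 'j': 4, 'v': 3}
counts['w']*counts['j'] = 9*4 = 36

36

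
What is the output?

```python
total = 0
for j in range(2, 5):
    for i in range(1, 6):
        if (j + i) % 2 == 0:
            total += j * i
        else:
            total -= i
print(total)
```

39

j=2,i=1: odd sum, total = 0-1 = -1
j=2,i=2: even sum, total = (-1)+4 = 3
j=2,i=3: odd sum, total = 3-3 = 0
j=2,i=4: even sum, total = 0+8 = 8
j=2,i=5: odd sum, total = 8-5 = 3
j=3,i=1: even sum, total = 3+3 = 6
j=3,i=2: odd sum, total = 6-2 = 4
j=3,i=3: even sum, total = 4+9 = 13
j=3,i=4: odd sum, total = 13-4 = 9
j=3,i=5: even sum, total = 9+15 = 24
j=4,i=1: odd sum, total = 24-1 = 23
j=4,i=2: even sum, total = 23+8 = 31
j=4,i=3: odd sum, total = 31-3 = 28
j=4,i=4: even sum, total = 28+16 = 44
j=4,i=5: odd sum, total = 44-5 = 39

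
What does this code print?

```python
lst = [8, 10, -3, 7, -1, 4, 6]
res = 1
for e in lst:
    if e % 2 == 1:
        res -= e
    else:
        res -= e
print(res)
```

-30

e=8: not odd, res = 1-8 = -7
e=10: not odd, res = (-7)-10 = -17
e=-3: odd, res = (-17)-(-3) = -14
e=7: odd, res = (-14)-7 = -21
e=-1: odd, res = (-21)-(-1) = -20
e=4: not odd, res = (-20)-4 = -24
e=6: not odd, res = (-24)-6 = -30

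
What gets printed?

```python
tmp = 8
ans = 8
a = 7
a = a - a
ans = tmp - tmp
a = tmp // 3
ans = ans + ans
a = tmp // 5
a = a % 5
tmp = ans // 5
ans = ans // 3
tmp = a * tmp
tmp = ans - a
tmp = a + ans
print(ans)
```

0

a = 7-7 = 0
ans = 8-8 = 0
a = 8//3 = 2
ans = 0+0 = 0
a = 8//5 = 1
a = 1%5 = 1
tmp = 0//5 = 0
ans = 0//3 = 0
tmp = 1*0 = 0
tmp = 0-1 = -1
tmp = 1+0 = 1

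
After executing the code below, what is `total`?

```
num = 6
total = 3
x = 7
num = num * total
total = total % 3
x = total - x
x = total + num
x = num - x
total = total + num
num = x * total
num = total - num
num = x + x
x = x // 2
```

18

num = 6*3 = 18
total = 3%3 = 0
x = 0-7 = -7
x = 0+18 = 18
x = 18-18 = 0
total = 0+18 = 18
num = 0*18 = 0
num = 18-0 = 18
num = 0+0 = 0
x = 0//2 = 0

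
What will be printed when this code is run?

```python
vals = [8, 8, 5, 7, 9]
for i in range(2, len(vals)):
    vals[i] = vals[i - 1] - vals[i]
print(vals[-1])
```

-13

i=2: vals[2] = 8-5 = 3 → [8, 8, 3, 7, 9]
i=3: vals[3] = 3-7 = -4 → [8, 8, 3, -4, 9]
i=4: vals[4] = (-4)-9 = -13 → [8, 8, 3, -4, -13]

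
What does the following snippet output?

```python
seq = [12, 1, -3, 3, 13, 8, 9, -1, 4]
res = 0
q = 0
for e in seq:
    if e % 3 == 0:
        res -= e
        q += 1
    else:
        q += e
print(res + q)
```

e=12: %3==0, res = 0-12 = -12; q=1
e=1: not %3==0; q=2
e=-3: %3==0, res = (-12)-(-3) = -9; q=3
e=3: %3==0, res = (-9)-3 = -12; q=4
e=13: not %3==0; q=17
e=8: not %3==0; q=25
e=9: %3==0, res = (-12)-9 = -21; q=26
e=-1: not %3==0; q=25
e=4: not %3==0; q=29
res+q = (-21)+29 = 8

8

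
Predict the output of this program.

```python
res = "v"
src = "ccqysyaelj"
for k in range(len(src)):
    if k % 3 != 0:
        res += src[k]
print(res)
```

k=0: skip
k=1: add 'c' → 'vc'
k=2: add 'q' → 'vcq'
k=3: skip
k=4: add 's' → 'vcqs'
k=5: add 'y' → 'vcqsy'
k=6: skip
k=7: add 'e' → 'vcqsye'
k=8: add 'l' → 'vcqsyel'
k=9: skip

vcqsyel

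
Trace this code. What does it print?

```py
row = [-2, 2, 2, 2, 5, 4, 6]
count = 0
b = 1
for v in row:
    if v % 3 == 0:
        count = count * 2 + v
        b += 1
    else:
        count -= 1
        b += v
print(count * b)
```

v=-2: not %3==0, count = 0-1 = -1; b=-1
v=2: not %3==0, count = (-1)-1 = -2; b=1
v=2: not %3==0, count = (-2)-1 = -3; b=3
v=2: not %3==0, count = (-3)-1 = -4; b=5
v=5: not %3==0, count = (-4)-1 = -5; b=10
v=4: not %3==0, count = (-5)-1 = -6; b=14
v=6: %3==0, count = (-6)*2+6 = -6; b=15
count*b = (-6)*15 = -90

-90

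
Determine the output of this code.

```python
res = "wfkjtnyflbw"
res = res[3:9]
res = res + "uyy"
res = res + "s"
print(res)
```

jtnyfluyys

slice [3:9] → 'jtnyfl'
+ 'uyy' → 'jtnyfluyy'
+ 's' → 'jtnyfluyys'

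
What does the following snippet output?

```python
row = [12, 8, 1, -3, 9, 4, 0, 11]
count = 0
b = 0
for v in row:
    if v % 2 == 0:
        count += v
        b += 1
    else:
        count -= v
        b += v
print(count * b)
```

132

v=12: even, count = 0+12 = 12; b=1
v=8: even, count = 12+8 = 20; b=2
v=1: not even, count = 20-1 = 19; b=3
v=-3: not even, count = 19-(-3) = 22; b=0
v=9: not even, count = 22-9 = 13; b=9
v=4: even, count = 13+4 = 17; b=10
v=0: even, count = 17+0 = 17; b=11
v=11: not even, count = 17-11 = 6; b=22
count*b = 6*22 = 132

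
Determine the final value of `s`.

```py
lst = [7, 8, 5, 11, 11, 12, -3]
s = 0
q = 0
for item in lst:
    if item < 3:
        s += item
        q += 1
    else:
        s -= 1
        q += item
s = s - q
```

item=7: not <3, s = 0-1 = -1; q=7
item=8: not <3, s = (-1)-1 = -2; q=15
item=5: not <3, s = (-2)-1 = -3; q=20
item=11: not <3, s = (-3)-1 = -4; q=31
item=11: not <3, s = (-4)-1 = -5; q=42
item=12: not <3, s = (-5)-1 = -6; q=54
item=-3: <3, s = (-6)+(-3) = -9; q=55
s-q = (-9)-55 = -64

-64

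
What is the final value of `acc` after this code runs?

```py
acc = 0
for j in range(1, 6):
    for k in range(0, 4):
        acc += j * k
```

90

j=1,k=0: acc = 0+0 = 0
j=1,k=1: acc = 0+1 = 1
j=1,k=2: acc = 1+2 = 3
j=1,k=3: acc = 3+3 = 6
j=2,k=0: acc = 6+0 = 6
j=2,k=1: acc = 6+2 = 8
j=2,k=2: acc = 8+4 = 12
j=2,k=3: acc = 12+6 = 18
j=3,k=0: acc = 18+0 = 18
j=3,k=1: acc = 18+3 = 21
j=3,k=2: acc = 21+6 = 27
j=3,k=3: acc = 27+9 = 36
j=4,k=0: acc = 36+0 = 36
j=4,k=1: acc = 36+4 = 40
j=4,k=2: acc = 40+8 = 48
j=4,k=3: acc = 48+12 = 60
j=5,k=0: acc = 60+0 = 60
j=5,k=1: acc = 60+5 = 65
j=5,k=2: acc = 65+10 = 75
j=5,k=3: acc = 75+15 = 90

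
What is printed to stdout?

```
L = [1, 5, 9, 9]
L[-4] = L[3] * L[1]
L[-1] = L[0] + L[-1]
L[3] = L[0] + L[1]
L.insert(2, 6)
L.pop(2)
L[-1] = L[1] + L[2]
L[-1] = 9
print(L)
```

L[-4] = L[3]*L[1] = 9*5 = 45 → [45, 5, 9, 9]
L[-1] = L[0]+L[-1] = 45+9 = 54 → [45, 5, 9, 54]
L[3] = L[0]+L[1] = 45+5 = 50 → [45, 5, 9, 50]
insert 6 at 2 → [45, 5, 6, 9, 50]
pop(2) removes 6 → [45, 5, 9, 50]
L[-1] = L[1]+L[2] = 5+9 = 14 → [45, 5, 9, 14]
L[-1] = 9 → [45, 5, 9, 9]

[45, 5, 9, 9]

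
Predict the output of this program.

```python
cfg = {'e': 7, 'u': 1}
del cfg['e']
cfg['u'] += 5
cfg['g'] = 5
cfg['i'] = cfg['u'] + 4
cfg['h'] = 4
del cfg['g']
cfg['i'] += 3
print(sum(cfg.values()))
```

23

del 'e' → {'u': 1}
cfg['u'] = 1+5 = 6 → {'u': 6}
cfg['g'] = 5 → {'u': 6, 'g': 5}
cfg['i'] = cfg['u']+4 = 10 → {'u': 6, 'g': 5, 'i': 10}
cfg['h'] = 4 → {'u': 6, 'g': 5, 'i': 10, 'h': 4}
del 'g' → {'u': 6, 'i': 10, 'h': 4}
cfg['i'] = 10+3 = 13 → {'u': 6, 'i': 13, 'h': 4}
sum of values = 23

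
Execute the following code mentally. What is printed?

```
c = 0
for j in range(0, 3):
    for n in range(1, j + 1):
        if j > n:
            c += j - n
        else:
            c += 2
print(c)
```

5

j=1,n=1: not 1>1, c = 0+2 = 2
j=2,n=1: 2>1, c = 2+1 = 3
j=2,n=2: not 2>2, c = 3+2 = 5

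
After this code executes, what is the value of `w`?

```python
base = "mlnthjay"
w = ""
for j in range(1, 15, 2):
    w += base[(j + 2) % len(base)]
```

j=1: add base[3]='t' → 't'
j=3: add base[5]='j' → 'tj'
j=5: add base[7]='y' → 'tjy'
j=7: add base[1]='l' → 'tjyl'
j=9: add base[3]='t' → 'tjylt'
j=11: add base[5]='j' → 'tjyltj'
j=13: add base[7]='y' → 'tjyltjy'

'tjyltjy'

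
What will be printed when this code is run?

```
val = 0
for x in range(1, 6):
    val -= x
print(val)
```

-15

x=1: val = 0-1 = -1
x=2: val = (-1)-2 = -3
x=3: val = (-3)-3 = -6
x=4: val = (-6)-4 = -10
x=5: val = (-10)-5 = -15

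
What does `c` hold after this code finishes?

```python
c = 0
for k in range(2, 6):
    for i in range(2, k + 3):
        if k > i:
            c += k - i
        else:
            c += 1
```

22

k=2,i=2: not 2>2, c = 0+1 = 1
k=2,i=3: not 2>3, c = 1+1 = 2
k=2,i=4: not 2>4, c = 2+1 = 3
k=3,i=2: 3>2, c = 3+1 = 4
k=3,i=3: not 3>3, c = 4+1 = 5
k=3,i=4: not 3>4, c = 5+1 = 6
k=3,i=5: not 3>5, c = 6+1 = 7
k=4,i=2: 4>2, c = 7+2 = 9
k=4,i=3: 4>3, c = 9+1 = 10
k=4,i=4: not 4>4, c = 10+1 = 11
k=4,i=5: not 4>5, c = 11+1 = 12
k=4,i=6: not 4>6, c = 12+1 = 13
k=5,i=2: 5>2, c = 13+3 = 16
k=5,i=3: 5>3, c = 16+2 = 18
k=5,i=4: 5>4, c = 18+1 = 19
k=5,i=5: not 5>5, c = 19+1 = 20
k=5,i=6: not 5>6, c = 20+1 = 21
k=5,i=7: not 5>7, c = 21+1 = 22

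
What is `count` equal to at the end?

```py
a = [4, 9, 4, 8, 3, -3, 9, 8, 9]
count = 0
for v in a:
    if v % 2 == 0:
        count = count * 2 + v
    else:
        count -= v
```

v=4: even, count = 0*2+4 = 4
v=9: not even, count = 4-9 = -5
v=4: even, count = (-5)*2+4 = -6
v=8: even, count = (-6)*2+8 = -4
v=3: not even, count = (-4)-3 = -7
v=-3: not even, count = (-7)-(-3) = -4
v=9: not even, count = (-4)-9 = -13
v=8: even, count = (-13)*2+8 = -18
v=9: not even, count = (-18)-9 = -27

-27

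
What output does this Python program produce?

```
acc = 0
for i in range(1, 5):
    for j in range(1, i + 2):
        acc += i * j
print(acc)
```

105

i=1,j=1: acc = 0+1 = 1
i=1,j=2: acc = 1+2 = 3
i=2,j=1: acc = 3+2 = 5
i=2,j=2: acc = 5+4 = 9
i=2,j=3: acc = 9+6 = 15
i=3,j=1: acc = 15+3 = 18
i=3,j=2: acc = 18+6 = 24
i=3,j=3: acc = 24+9 = 33
i=3,j=4: acc = 33+12 = 45
i=4,j=1: acc = 45+4 = 49
i=4,j=2: acc = 49+8 = 57
i=4,j=3: acc = 57+12 = 69
i=4,j=4: acc = 69+16 = 85
i=4,j=5: acc = 85+20 = 105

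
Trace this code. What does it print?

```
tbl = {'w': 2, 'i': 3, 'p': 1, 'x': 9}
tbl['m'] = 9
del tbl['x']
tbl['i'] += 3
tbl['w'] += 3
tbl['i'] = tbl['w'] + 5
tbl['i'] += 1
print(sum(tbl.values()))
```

tbl['m'] = 9 → {'w': 2, 'i': 3, 'p': 1, 'x': 9, 'm': 9}
del 'x' → {'w': 2, 'i': 3, 'p': 1, 'm': 9}
tbl['i'] = 3+3 = 6 → {'w': 2, 'i': 6, 'p': 1, 'm': 9}
tbl['w'] = 2+3 = 5 → {'w': 5, 'i': 6, 'p': 1, 'm': 9}
tbl['i'] = tbl['w']+5 = 10 → {'w': 5, 'i': 10, 'p': 1, 'm': 9}
tbl['i'] = 10+1 = 11 → {'w': 5, 'i': 11, 'p': 1, 'm': 9}
sum of values = 26

26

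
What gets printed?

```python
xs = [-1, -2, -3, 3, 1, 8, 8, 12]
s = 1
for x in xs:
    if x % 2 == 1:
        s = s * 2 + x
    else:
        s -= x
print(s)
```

-9

x=-1: odd, s = 1*2+(-1) = 1
x=-2: not odd, s = 1-(-2) = 3
x=-3: odd, s = 3*2+(-3) = 3
x=3: odd, s = 3*2+3 = 9
x=1: odd, s = 9*2+1 = 19
x=8: not odd, s = 19-8 = 11
x=8: not odd, s = 11-8 = 3
x=12: not odd, s = 3-12 = -9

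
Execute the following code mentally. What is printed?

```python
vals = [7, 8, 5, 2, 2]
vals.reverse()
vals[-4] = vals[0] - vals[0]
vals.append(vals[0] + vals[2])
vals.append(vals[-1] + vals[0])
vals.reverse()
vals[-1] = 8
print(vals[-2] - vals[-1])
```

-8

reverse → [2, 2, 5, 8, 7]
vals[-4] = vals[0]-vals[0] = 2-2 = 0 → [2, 0, 5, 8, 7]
append vals[0]+vals[2] = 2+5 = 7 → [2, 0, 5, 8, 7, 7]
append vals[-1]+vals[0] = 7+2 = 9 → [2, 0, 5, 8, 7, 7, 9]
reverse → [9, 7, 7, 8, 5, 0, 2]
vals[-1] = 8 → [9, 7, 7, 8, 5, 0, 8]
vals[-2]-vals[-1] = 0-8 = -8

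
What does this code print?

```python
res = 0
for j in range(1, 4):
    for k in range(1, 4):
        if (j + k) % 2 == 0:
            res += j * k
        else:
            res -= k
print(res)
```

12

j=1,k=1: even sum, res = 0+1 = 1
j=1,k=2: odd sum, res = 1-2 = -1
j=1,k=3: even sum, res = (-1)+3 = 2
j=2,k=1: odd sum, res = 2-1 = 1
j=2,k=2: even sum, res = 1+4 = 5
j=2,k=3: odd sum, res = 5-3 = 2
j=3,k=1: even sum, res = 2+3 = 5
j=3,k=2: odd sum, res = 5-2 = 3
j=3,k=3: even sum, res = 3+9 = 12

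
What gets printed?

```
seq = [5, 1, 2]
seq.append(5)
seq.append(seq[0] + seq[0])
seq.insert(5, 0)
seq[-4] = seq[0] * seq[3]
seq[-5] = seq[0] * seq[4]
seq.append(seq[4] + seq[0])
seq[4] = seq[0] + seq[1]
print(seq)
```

[5, 50, 25, 5, 55, 0, 15]

append 5 → [5, 1, 2, 5]
append seq[0]+seq[0] = 5+5 = 10 → [5, 1, 2, 5, 10]
insert 0 at 5 → [5, 1, 2, 5, 10, 0]
seq[-4] = seq[0]*seq[3] = 5*5 = 25 → [5, 1, 25, 5, 10, 0]
seq[-5] = seq[0]*seq[4] = 5*10 = 50 → [5, 50, 25, 5, 10, 0]
append seq[4]+seq[0] = 10+5 = 15 → [5, 50, 25, 5, 10, 0, 15]
seq[4] = seq[0]+seq[1] = 5+50 = 55 → [5, 50, 25, 5, 55, 0, 15]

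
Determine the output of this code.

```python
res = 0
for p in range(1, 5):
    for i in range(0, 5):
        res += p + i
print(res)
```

p=1,i=0: res = 0+1 = 1
p=1,i=1: res = 1+2 = 3
p=1,i=2: res = 3+3 = 6
p=1,i=3: res = 6+4 = 10
p=1,i=4: res = 10+5 = 15
p=2,i=0: res = 15+2 = 17
p=2,i=1: res = 17+3 = 20
p=2,i=2: res = 20+4 = 24
p=2,i=3: res = 24+5 = 29
p=2,i=4: res = 29+6 = 35
p=3,i=0: res = 35+3 = 38
p=3,i=1: res = 38+4 = 42
p=3,i=2: res = 42+5 = 47
p=3,i=3: res = 47+6 = 53
p=3,i=4: res = 53+7 = 60
p=4,i=0: res = 60+4 = 64
p=4,i=1: res = 64+5 = 69
p=4,i=2: res = 69+6 = 75
p=4,i=3: res = 75+7 = 82
p=4,i=4: res = 82+8 = 90

90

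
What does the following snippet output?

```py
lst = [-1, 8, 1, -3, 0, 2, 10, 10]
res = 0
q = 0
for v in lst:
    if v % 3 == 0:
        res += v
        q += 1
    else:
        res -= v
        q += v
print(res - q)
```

-65

v=-1: not %3==0, res = 0-(-1) = 1; q=-1
v=8: not %3==0, res = 1-8 = -7; q=7
v=1: not %3==0, res = (-7)-1 = -8; q=8
v=-3: %3==0, res = (-8)+(-3) = -11; q=9
v=0: %3==0, res = (-11)+0 = -11; q=10
v=2: not %3==0, res = (-11)-2 = -13; q=12
v=10: not %3==0, res = (-13)-10 = -23; q=22
v=10: not %3==0, res = (-23)-10 = -33; q=32
res-q = (-33)-32 = -65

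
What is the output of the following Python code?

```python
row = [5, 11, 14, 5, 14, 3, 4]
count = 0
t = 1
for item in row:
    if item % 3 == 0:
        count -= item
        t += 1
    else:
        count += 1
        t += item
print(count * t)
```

165

item=5: not %3==0, count = 0+1 = 1; t=6
item=11: not %3==0, count = 1+1 = 2; t=17
item=14: not %3==0, count = 2+1 = 3; t=31
item=5: not %3==0, count = 3+1 = 4; t=36
item=14: not %3==0, count = 4+1 = 5; t=50
item=3: %3==0, count = 5-3 = 2; t=51
item=4: not %3==0, count = 2+1 = 3; t=55
count*t = 3*55 = 165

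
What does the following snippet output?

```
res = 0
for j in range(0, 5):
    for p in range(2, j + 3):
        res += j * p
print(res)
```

j=0,p=2: res = 0+0 = 0
j=1,p=2: res = 0+2 = 2
j=1,p=3: res = 2+3 = 5
j=2,p=2: res = 5+4 = 9
j=2,p=3: res = 9+6 = 15
j=2,p=4: res = 15+8 = 23
j=3,p=2: res = 23+6 = 29
j=3,p=3: res = 29+9 = 38
j=3,p=4: res = 38+12 = 50
j=3,p=5: res = 50+15 = 65
j=4,p=2: res = 65+8 = 73
j=4,p=3: res = 73+12 = 85
j=4,p=4: res = 85+16 = 101
j=4,p=5: res = 101+20 = 121
j=4,p=6: res = 121+24 = 145

145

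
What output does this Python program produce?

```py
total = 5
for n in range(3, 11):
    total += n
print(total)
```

57

n=3: total = 5+3 = 8
n=4: total = 8+4 = 12
n=5: total = 12+5 = 17
n=6: total = 17+6 = 23
n=7: total = 23+7 = 30
n=8: total = 30+8 = 38
n=9: total = 38+9 = 47
n=10: total = 47+10 = 57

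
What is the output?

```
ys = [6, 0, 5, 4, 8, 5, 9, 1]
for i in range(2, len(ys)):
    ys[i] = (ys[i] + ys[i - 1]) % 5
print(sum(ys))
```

i=2: ys[2] = (5+0)%5 = 0 → [6, 0, 0, 4, 8, 5, 9, 1]
i=3: ys[3] = (4+0)%5 = 4 → [6, 0, 0, 4, 8, 5, 9, 1]
i=4: ys[4] = (8+4)%5 = 2 → [6, 0, 0, 4, 2, 5, 9, 1]
i=5: ys[5] = (5+2)%5 = 2 → [6, 0, 0, 4, 2, 2, 9, 1]
i=6: ys[6] = (9+2)%5 = 1 → [6, 0, 0, 4, 2, 2, 1, 1]
i=7: ys[7] = (1+1)%5 = 2 → [6, 0, 0, 4, 2, 2, 1, 2]
sum = 17

17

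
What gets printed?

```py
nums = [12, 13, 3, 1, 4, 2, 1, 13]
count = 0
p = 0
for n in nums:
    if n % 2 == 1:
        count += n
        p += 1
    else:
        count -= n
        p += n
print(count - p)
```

-10

n=12: not odd, count = 0-12 = -12; p=12
n=13: odd, count = (-12)+13 = 1; p=13
n=3: odd, count = 1+3 = 4; p=14
n=1: odd, count = 4+1 = 5; p=15
n=4: not odd, count = 5-4 = 1; p=19
n=2: not odd, count = 1-2 = -1; p=21
n=1: odd, count = (-1)+1 = 0; p=22
n=13: odd, count = 0+13 = 13; p=23
count-p = 13-23 = -10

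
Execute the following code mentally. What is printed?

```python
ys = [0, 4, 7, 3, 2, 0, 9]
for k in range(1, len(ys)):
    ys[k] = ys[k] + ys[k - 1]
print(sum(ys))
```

86

k=1: ys[1] = 4+0 = 4 → [0, 4, 7, 3, 2, 0, 9]
k=2: ys[2] = 7+4 = 11 → [0, 4, 11, 3, 2, 0, 9]
k=3: ys[3] = 3+11 = 14 → [0, 4, 11, 14, 2, 0, 9]
k=4: ys[4] = 2+14 = 16 → [0, 4, 11, 14, 16, 0, 9]
k=5: ys[5] = 0+16 = 16 → [0, 4, 11, 14, 16, 16, 9]
k=6: ys[6] = 9+16 = 25 → [0, 4, 11, 14, 16, 16, 25]
sum = 86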